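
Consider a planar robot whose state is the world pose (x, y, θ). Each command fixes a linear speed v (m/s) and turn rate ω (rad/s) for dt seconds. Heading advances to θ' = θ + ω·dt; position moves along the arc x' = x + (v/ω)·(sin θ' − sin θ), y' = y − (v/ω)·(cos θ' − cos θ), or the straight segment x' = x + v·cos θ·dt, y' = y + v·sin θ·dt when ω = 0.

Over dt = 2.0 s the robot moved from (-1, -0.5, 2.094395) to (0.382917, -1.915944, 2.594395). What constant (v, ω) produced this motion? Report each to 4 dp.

Δθ = 2.594395 − 2.094395 = 0.500000
ω = Δθ/dt = 0.500000/2.0 = 0.2500
R = −Δy/(cos θ' − cos θ) = -4.0000
v = R·ω = -4.0000·0.2500 = -1.0000

v = -1.0000, ω = 0.2500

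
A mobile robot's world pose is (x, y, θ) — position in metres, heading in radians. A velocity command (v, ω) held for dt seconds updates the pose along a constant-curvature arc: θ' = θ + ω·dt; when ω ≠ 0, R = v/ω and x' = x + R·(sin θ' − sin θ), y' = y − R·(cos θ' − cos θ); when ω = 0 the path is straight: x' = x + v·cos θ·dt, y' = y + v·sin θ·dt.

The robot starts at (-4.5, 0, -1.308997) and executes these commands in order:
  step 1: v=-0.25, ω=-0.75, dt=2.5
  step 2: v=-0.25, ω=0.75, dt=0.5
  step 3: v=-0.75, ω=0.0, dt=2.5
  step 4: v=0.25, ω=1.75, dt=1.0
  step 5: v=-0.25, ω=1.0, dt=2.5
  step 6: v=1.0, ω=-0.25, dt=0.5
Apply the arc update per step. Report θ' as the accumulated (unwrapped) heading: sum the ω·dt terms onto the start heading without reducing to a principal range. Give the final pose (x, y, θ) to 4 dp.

step 1: θ'=-3.1840 (R=0.3333) → pose (-4.1639, 0.4193, -3.1840)
step 2: θ'=-2.8090 (R=-0.3333) → pose (-4.0409, 0.4373, -2.8090)
step 3: θ'=-2.8090 (straight) → pose (-2.2687, 1.0495, -2.8090)
step 4: θ'=-1.0590 (R=0.1429) → pose (-2.3466, 0.8445, -1.0590)
step 5: θ'=1.4410 (R=-0.2500) → pose (-2.8125, 0.7544, 1.4410)
step 6: θ'=1.3160 (R=-4.0000) → pose (-2.7170, 1.2449, 1.3160)

(-2.7170, 1.2449, 1.3160)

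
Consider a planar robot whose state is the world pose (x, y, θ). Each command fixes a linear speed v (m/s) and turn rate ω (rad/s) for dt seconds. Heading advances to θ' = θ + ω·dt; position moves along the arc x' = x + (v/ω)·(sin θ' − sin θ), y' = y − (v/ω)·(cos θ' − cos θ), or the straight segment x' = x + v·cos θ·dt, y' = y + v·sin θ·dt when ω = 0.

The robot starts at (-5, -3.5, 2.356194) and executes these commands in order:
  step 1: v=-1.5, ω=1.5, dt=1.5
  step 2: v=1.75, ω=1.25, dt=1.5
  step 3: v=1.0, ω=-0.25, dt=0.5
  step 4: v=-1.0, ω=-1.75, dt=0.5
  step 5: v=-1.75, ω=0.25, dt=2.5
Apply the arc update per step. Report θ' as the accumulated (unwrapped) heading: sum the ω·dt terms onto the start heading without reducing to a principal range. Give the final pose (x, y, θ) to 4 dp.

(-5.3870, -2.1561, 6.1062)

step 1: θ'=4.6062 (R=-1.0000) → pose (-3.2985, -2.8989, 4.6062)
step 2: θ'=6.4812 (R=1.4000) → pose (-1.6310, -4.4199, 6.4812)
step 3: θ'=6.3562 (R=-4.0000) → pose (-1.1359, -4.3524, 6.3562)
step 4: θ'=5.4812 (R=0.5714) → pose (-1.5883, -4.1798, 5.4812)
step 5: θ'=6.1062 (R=-7.0000) → pose (-5.3870, -2.1561, 6.1062)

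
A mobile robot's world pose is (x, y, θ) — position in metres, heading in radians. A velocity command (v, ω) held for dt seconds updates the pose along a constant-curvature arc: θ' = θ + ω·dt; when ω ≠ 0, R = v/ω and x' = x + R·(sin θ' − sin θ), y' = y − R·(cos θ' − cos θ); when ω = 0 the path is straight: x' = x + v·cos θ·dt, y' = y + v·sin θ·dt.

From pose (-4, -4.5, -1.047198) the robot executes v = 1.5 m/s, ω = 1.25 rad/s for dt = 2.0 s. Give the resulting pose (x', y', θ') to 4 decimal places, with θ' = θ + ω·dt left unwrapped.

(-1.7691, -4.0413, 1.4528)

θ' = -1.0472 + 1.25·2.0 = 1.4528
R = v/ω = 1.5/1.25 = 1.2000
x' = -4 + 1.2000·(sin 1.4528 − sin -1.0472) = -1.7691
y' = -4.5 − 1.2000·(cos 1.4528 − cos -1.0472) = -4.0413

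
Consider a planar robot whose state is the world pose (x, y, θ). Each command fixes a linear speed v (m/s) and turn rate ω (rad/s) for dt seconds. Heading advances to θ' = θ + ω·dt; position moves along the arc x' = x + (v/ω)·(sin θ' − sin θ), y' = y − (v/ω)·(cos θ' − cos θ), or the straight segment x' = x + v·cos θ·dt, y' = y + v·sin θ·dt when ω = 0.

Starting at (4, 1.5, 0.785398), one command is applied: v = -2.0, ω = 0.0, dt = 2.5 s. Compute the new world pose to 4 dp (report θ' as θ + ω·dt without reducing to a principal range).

θ' = 0.7854 + 0.0·2.5 = 0.7854
ω = 0 → straight: x' = 4 + -2.0·cos(0.7854)·2.5 = 0.4645
y' = 1.5 + -2.0·sin(0.7854)·2.5 = -2.0355

(0.4645, -2.0355, 0.7854)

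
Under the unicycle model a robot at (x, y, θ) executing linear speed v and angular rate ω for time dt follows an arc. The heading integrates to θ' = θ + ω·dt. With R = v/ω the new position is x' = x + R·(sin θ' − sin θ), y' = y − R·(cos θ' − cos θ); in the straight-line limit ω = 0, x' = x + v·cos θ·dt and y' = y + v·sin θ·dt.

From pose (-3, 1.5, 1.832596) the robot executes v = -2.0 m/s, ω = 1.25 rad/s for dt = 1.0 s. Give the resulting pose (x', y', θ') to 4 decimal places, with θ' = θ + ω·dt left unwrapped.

θ' = 1.8326 + 1.25·1.0 = 3.0826
R = v/ω = -2.0/1.25 = -1.6000
x' = -3 + -1.6000·(sin 3.0826 − sin 1.8326) = -1.5489
y' = 1.5 − -1.6000·(cos 3.0826 − cos 1.8326) = 0.3169

(-1.5489, 0.3169, 3.0826)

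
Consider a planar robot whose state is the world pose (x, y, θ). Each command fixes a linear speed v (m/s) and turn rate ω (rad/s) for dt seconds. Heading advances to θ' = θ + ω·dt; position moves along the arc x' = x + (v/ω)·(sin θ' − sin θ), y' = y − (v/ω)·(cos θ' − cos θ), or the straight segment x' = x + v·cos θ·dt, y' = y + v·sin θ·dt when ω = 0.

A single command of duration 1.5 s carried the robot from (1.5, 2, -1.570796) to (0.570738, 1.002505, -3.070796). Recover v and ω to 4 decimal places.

Δθ = -3.070796 − -1.570796 = -1.500000
ω = Δθ/dt = -1.500000/1.5 = -1.0000
R = −Δy/(cos θ' − cos θ) = -1.0000
v = R·ω = -1.0000·-1.0000 = 1.0000

v = 1.0000, ω = -1.0000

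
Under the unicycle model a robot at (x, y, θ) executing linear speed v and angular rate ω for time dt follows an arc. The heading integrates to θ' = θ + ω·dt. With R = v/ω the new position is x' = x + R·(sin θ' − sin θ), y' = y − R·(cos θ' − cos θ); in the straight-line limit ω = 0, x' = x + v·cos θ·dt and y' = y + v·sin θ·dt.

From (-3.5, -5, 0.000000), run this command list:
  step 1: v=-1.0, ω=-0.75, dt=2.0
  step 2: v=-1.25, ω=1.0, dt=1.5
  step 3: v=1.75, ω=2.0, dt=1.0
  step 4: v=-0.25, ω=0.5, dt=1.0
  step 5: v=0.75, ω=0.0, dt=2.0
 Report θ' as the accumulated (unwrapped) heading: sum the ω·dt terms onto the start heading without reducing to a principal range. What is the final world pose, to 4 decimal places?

step 1: θ'=-1.5000 (R=1.3333) → pose (-4.8300, -3.7610, -1.5000)
step 2: θ'=0.0000 (R=-1.2500) → pose (-6.0769, -2.5994, 0.0000)
step 3: θ'=2.0000 (R=0.8750) → pose (-5.2812, -1.3603, 2.0000)
step 4: θ'=2.5000 (R=-0.5000) → pose (-5.1258, -1.5528, 2.5000)
step 5: θ'=2.5000 (straight) → pose (-6.3275, -0.6551, 2.5000)

(-6.3275, -0.6551, 2.5000)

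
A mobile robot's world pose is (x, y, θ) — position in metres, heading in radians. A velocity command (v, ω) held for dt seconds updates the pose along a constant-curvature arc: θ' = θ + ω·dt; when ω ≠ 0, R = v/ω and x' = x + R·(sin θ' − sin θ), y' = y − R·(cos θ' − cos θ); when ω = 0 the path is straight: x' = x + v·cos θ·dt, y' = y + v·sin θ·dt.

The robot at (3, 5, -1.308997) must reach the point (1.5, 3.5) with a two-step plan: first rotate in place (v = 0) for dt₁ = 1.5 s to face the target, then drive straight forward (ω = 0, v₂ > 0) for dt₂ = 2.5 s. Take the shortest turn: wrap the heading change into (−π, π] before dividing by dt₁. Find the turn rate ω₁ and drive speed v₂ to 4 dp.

heading to target = atan2(3.5−5, 1.5−3) = -2.3562
Δθ = wrap(-2.3562 − -1.3090) = -1.0472; ω₁ = Δθ/dt₁ = -0.6981
distance = √((1.5−3)² + (3.5−5)²) = 2.1213; v₂ = distance/dt₂ = 0.8485

ω₁ = -0.6981, v₂ = 0.8485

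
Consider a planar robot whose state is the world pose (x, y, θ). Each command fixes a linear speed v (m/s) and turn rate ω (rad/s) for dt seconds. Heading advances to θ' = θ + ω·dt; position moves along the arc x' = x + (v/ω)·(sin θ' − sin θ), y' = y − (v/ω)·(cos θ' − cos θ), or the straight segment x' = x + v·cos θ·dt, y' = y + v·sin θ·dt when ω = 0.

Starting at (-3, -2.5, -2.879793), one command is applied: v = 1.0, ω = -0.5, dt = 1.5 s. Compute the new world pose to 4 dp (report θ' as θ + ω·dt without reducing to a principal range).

(-4.4557, -2.3345, -3.6298)

θ' = -2.8798 + -0.5·1.5 = -3.6298
R = v/ω = 1.0/-0.5 = -2.0000
x' = -3 + -2.0000·(sin -3.6298 − sin -2.8798) = -4.4557
y' = -2.5 − -2.0000·(cos -3.6298 − cos -2.8798) = -2.3345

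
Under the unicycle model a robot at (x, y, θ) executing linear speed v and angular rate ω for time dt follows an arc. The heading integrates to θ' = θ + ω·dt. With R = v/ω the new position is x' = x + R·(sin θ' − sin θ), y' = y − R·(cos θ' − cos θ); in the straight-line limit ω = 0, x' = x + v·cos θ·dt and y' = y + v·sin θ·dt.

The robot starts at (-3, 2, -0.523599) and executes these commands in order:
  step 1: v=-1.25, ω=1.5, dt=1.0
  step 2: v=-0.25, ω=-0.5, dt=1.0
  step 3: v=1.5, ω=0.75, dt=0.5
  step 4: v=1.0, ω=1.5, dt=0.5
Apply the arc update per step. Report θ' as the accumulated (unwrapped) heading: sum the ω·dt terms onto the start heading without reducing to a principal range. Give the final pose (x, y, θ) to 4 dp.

(-3.5399, 2.4998, 1.6014)

step 1: θ'=0.9764 (R=-0.8333) → pose (-4.1071, 1.7450, 0.9764)
step 2: θ'=0.4764 (R=0.5000) → pose (-4.2920, 1.5807, 0.4764)
step 3: θ'=0.8514 (R=2.0000) → pose (-3.7048, 2.0401, 0.8514)
step 4: θ'=1.6014 (R=0.6667) → pose (-3.5399, 2.4998, 1.6014)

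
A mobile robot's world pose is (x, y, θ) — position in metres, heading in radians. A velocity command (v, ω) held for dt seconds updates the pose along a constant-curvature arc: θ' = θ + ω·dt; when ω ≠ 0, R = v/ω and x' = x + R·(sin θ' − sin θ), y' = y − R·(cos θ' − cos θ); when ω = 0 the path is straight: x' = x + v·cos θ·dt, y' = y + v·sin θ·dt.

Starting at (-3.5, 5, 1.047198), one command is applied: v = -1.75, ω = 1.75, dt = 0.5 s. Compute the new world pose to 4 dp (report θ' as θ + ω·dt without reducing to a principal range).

(-3.5729, 4.1558, 1.9222)

θ' = 1.0472 + 1.75·0.5 = 1.9222
R = v/ω = -1.75/1.75 = -1.0000
x' = -3.5 + -1.0000·(sin 1.9222 − sin 1.0472) = -3.5729
y' = 5 − -1.0000·(cos 1.9222 − cos 1.0472) = 4.1558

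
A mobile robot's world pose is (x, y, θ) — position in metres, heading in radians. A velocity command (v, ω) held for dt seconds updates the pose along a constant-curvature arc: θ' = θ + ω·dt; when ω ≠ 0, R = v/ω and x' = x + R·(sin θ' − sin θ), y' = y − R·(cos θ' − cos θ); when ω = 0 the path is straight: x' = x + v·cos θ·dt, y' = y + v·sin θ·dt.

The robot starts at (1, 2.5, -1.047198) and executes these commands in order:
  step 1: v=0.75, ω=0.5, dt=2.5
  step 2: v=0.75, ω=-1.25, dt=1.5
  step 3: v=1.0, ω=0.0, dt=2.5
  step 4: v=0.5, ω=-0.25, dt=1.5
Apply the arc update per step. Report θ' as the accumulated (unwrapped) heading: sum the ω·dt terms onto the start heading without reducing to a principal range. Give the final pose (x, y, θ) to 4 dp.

step 1: θ'=0.2028 (R=1.5000) → pose (2.6012, 1.7807, 0.2028)
step 2: θ'=-1.6722 (R=-0.6000) → pose (3.3189, 1.1323, -1.6722)
step 3: θ'=-1.6722 (straight) → pose (3.0659, -1.3549, -1.6722)
step 4: θ'=-2.0472 (R=-2.0000) → pose (2.8534, -2.0696, -2.0472)

(2.8534, -2.0696, -2.0472)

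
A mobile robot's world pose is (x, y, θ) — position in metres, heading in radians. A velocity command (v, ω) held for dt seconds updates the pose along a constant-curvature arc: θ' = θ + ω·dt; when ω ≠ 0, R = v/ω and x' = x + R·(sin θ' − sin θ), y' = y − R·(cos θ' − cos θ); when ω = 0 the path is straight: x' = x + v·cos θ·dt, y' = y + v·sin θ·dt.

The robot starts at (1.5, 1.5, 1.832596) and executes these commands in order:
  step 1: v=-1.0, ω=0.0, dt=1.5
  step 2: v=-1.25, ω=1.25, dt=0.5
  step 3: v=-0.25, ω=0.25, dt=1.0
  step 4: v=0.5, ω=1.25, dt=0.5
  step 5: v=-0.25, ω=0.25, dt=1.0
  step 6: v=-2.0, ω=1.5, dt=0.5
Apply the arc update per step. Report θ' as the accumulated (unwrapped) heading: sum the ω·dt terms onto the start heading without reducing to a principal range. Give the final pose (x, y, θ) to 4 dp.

step 1: θ'=1.8326 (straight) → pose (1.8882, 0.0511, 1.8326)
step 2: θ'=2.4576 (R=-1.0000) → pose (2.2223, -0.4651, 2.4576)
step 3: θ'=2.7076 (R=-1.0000) → pose (2.4337, -0.5974, 2.7076)
step 4: θ'=3.3326 (R=0.4000) → pose (2.1895, -0.5676, 3.3326)
step 5: θ'=3.5826 (R=-1.0000) → pose (2.4265, -0.4901, 3.5826)
step 6: θ'=4.3326 (R=-1.3333) → pose (3.0957, 0.2214, 4.3326)

(3.0957, 0.2214, 4.3326)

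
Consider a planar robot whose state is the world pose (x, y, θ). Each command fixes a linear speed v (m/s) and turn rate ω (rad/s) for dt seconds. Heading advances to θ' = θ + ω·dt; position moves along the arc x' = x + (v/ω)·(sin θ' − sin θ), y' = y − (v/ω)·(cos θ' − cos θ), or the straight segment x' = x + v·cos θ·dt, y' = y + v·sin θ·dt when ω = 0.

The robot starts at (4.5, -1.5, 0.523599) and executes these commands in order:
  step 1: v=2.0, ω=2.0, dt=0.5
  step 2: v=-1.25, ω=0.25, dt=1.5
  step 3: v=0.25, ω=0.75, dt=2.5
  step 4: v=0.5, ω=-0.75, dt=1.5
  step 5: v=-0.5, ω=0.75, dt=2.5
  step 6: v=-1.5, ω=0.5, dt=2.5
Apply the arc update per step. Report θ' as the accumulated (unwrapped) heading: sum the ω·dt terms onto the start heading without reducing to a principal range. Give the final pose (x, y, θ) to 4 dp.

step 1: θ'=1.5236 (R=1.0000) → pose (4.9989, -0.6812, 1.5236)
step 2: θ'=1.8986 (R=-5.0000) → pose (5.2596, -2.5269, 1.8986)
step 3: θ'=3.7736 (R=0.3333) → pose (4.7471, -2.3652, 3.7736)
step 4: θ'=2.6486 (R=-0.6667) → pose (4.0377, -2.4146, 2.6486)
step 5: θ'=4.5236 (R=-0.6667) → pose (5.0080, -1.9525, 4.5236)
step 6: θ'=5.7736 (R=-3.0000) → pose (3.5248, 1.2294, 5.7736)

(3.5248, 1.2294, 5.7736)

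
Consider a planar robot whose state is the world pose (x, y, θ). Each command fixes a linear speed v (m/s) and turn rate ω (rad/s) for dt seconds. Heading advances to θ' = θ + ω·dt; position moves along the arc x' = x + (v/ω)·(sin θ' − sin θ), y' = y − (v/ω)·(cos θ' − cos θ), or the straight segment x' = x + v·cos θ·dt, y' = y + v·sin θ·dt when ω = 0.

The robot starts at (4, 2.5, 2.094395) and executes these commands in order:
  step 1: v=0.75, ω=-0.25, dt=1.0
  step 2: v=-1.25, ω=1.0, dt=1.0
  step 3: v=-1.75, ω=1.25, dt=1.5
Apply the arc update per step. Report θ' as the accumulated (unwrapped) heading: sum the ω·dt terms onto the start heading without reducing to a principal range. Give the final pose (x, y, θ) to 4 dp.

(6.3571, 3.6804, 4.7194)

step 1: θ'=1.8444 (R=-3.0000) → pose (3.7097, 3.1894, 1.8444)
step 2: θ'=2.8444 (R=-1.2500) → pose (4.5471, 2.3320, 2.8444)
step 3: θ'=4.7194 (R=-1.4000) → pose (6.3571, 3.6804, 4.7194)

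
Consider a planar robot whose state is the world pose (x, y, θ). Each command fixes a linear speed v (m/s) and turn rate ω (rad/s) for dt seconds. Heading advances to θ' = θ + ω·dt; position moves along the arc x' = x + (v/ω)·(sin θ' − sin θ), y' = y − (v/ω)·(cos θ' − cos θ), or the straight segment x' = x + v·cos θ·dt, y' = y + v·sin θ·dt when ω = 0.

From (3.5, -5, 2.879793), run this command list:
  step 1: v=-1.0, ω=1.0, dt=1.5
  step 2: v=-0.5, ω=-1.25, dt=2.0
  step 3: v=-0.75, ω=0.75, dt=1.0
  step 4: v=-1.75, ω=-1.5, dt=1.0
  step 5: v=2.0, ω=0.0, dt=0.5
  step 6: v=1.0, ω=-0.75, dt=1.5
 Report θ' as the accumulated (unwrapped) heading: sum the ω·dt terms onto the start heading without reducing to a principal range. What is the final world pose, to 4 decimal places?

step 1: θ'=4.3798 (R=-1.0000) → pose (4.7040, -4.3606, 4.3798)
step 2: θ'=1.8798 (R=0.4000) → pose (5.4632, -4.3695, 1.8798)
step 3: θ'=2.6298 (R=-1.0000) → pose (5.9260, -4.9373, 2.6298)
step 4: θ'=1.1298 (R=1.1667) → pose (6.4097, -6.4525, 1.1298)
step 5: θ'=1.1298 (straight) → pose (6.8366, -5.5481, 1.1298)
step 6: θ'=0.0048 (R=-1.3333) → pose (8.0359, -4.7839, 0.0048)

(8.0359, -4.7839, 0.0048)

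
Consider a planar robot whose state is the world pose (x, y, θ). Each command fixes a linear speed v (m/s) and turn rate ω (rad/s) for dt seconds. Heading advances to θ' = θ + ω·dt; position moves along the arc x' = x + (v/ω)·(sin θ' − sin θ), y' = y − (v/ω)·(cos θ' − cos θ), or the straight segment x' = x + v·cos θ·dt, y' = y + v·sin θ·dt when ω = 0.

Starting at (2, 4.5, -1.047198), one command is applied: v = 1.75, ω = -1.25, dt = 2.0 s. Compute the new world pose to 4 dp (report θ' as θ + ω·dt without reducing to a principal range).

(0.2352, 2.5136, -3.5472)

θ' = -1.0472 + -1.25·2.0 = -3.5472
R = v/ω = 1.75/-1.25 = -1.4000
x' = 2 + -1.4000·(sin -3.5472 − sin -1.0472) = 0.2352
y' = 4.5 − -1.4000·(cos -3.5472 − cos -1.0472) = 2.5136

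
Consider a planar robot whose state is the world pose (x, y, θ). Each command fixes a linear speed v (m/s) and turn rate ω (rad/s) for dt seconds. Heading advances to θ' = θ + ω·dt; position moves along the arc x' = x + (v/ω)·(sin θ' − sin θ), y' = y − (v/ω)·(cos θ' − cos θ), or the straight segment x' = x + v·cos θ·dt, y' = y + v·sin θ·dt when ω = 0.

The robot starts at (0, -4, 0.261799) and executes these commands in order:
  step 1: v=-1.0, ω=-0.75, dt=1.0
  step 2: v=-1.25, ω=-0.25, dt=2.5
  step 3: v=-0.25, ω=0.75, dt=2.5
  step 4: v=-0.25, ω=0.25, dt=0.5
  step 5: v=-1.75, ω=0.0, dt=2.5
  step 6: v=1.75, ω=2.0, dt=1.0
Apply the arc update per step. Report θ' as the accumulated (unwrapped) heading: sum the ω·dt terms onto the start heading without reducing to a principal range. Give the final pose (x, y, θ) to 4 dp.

(-6.9470, -3.6717, 2.8868)

step 1: θ'=-0.4882 (R=1.3333) → pose (-0.9705, -3.8897, -0.4882)
step 2: θ'=-1.1132 (R=5.0000) → pose (-3.1109, -1.6827, -1.1132)
step 3: θ'=0.7618 (R=-0.3333) → pose (-3.6400, -1.5888, 0.7618)
step 4: θ'=0.8868 (R=-1.0000) → pose (-3.7248, -1.6805, 0.8868)
step 5: θ'=0.8868 (straight) → pose (-6.4894, -5.0714, 0.8868)
step 6: θ'=2.8868 (R=0.8750) → pose (-6.9470, -3.6717, 2.8868)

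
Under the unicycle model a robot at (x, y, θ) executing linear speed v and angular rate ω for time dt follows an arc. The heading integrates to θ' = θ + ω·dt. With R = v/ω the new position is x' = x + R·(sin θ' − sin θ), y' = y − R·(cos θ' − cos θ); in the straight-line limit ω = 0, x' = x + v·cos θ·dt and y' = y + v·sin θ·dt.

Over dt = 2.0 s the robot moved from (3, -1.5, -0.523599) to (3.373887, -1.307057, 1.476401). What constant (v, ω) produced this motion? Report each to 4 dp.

v = 0.2500, ω = 1.0000

Δθ = 1.476401 − -0.523599 = 2.000000
ω = Δθ/dt = 2.000000/2.0 = 1.0000
R = Δx/(sin θ' − sin θ) = 0.2500
v = R·ω = 0.2500·1.0000 = 0.2500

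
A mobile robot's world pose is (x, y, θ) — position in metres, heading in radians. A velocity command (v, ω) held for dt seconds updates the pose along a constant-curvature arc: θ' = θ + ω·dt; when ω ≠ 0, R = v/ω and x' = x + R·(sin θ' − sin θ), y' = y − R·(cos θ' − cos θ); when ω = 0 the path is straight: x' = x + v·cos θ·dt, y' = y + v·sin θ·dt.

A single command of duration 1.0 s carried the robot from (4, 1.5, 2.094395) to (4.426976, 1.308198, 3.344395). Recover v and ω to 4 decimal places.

v = -0.5000, ω = 1.2500

Δθ = 3.344395 − 2.094395 = 1.250000
ω = Δθ/dt = 1.250000/1.0 = 1.2500
R = Δx/(sin θ' − sin θ) = -0.4000
v = R·ω = -0.4000·1.2500 = -0.5000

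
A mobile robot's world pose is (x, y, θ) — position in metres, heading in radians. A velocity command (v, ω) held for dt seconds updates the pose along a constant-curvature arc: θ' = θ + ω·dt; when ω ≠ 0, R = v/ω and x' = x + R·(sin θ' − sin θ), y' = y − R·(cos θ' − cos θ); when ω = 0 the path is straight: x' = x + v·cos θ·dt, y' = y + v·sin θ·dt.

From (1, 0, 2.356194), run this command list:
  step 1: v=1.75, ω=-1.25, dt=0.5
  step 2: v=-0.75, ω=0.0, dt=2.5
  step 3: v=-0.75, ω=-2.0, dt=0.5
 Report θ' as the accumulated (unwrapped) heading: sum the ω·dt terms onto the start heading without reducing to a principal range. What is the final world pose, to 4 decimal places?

step 1: θ'=1.7312 (R=-1.4000) → pose (0.6079, 0.7664, 1.7312)
step 2: θ'=1.7312 (straight) → pose (0.9074, -1.0846, 1.7312)
step 3: θ'=0.7312 (R=0.3750) → pose (0.7876, -1.4236, 0.7312)

(0.7876, -1.4236, 0.7312)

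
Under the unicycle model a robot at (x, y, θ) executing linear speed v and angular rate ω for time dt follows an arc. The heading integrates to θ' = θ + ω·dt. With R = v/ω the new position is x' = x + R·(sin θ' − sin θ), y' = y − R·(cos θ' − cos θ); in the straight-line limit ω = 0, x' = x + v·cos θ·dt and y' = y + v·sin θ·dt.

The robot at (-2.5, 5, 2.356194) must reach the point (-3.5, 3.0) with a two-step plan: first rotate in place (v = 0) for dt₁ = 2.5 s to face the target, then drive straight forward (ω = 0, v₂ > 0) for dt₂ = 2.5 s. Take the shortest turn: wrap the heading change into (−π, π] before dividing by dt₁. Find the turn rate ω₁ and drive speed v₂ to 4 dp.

ω₁ = 0.7570, v₂ = 0.8944

heading to target = atan2(3−5, -3.5−-2.5) = -2.0344
Δθ = wrap(-2.0344 − 2.3562) = 1.8925; ω₁ = Δθ/dt₁ = 0.7570
distance = √((-3.5−-2.5)² + (3−5)²) = 2.2361; v₂ = distance/dt₂ = 0.8944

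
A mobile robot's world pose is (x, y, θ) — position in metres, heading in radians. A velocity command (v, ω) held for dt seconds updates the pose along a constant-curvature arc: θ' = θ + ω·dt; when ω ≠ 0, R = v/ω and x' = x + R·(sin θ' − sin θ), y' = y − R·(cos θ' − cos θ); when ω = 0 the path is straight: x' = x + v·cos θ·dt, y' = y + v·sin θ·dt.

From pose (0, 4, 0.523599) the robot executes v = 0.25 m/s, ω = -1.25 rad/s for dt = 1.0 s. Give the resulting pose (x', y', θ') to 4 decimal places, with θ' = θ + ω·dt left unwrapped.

θ' = 0.5236 + -1.25·1.0 = -0.7264
R = v/ω = 0.25/-1.25 = -0.2000
x' = 0 + -0.2000·(sin -0.7264 − sin 0.5236) = 0.2328
y' = 4 − -0.2000·(cos -0.7264 − cos 0.5236) = 3.9763

(0.2328, 3.9763, -0.7264)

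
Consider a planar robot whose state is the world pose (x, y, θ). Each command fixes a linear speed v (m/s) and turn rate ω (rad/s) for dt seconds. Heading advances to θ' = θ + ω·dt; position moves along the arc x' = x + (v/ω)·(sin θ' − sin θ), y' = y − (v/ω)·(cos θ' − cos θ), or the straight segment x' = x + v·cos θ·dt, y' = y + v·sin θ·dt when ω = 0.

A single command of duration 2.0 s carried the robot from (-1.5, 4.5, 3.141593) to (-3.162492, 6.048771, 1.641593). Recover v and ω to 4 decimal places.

Δθ = 1.641593 − 3.141593 = -1.500000
ω = Δθ/dt = -1.500000/2.0 = -0.7500
R = Δx/(sin θ' − sin θ) = -1.6667
v = R·ω = -1.6667·-0.7500 = 1.2500

v = 1.2500, ω = -0.7500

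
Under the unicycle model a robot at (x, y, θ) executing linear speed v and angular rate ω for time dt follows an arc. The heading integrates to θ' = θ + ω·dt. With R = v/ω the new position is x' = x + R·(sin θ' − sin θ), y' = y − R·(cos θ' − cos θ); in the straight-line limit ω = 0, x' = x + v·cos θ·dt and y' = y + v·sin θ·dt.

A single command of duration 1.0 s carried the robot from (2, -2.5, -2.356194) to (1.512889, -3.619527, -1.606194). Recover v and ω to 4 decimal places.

v = 1.2500, ω = 0.7500

Δθ = -1.606194 − -2.356194 = 0.750000
ω = Δθ/dt = 0.750000/1.0 = 0.7500
R = −Δy/(cos θ' − cos θ) = 1.6667
v = R·ω = 1.6667·0.7500 = 1.2500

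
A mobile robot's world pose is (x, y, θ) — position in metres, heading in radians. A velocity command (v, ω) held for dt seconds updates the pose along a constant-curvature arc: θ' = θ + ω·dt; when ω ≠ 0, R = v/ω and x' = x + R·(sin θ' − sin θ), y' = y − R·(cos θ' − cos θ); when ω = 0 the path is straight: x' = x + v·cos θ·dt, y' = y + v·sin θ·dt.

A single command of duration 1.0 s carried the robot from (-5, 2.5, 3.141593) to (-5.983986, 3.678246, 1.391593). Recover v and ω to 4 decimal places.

v = 1.7500, ω = -1.7500

Δθ = 1.391593 − 3.141593 = -1.750000
ω = Δθ/dt = -1.750000/1.0 = -1.7500
R = −Δy/(cos θ' − cos θ) = -1.0000
v = R·ω = -1.0000·-1.7500 = 1.7500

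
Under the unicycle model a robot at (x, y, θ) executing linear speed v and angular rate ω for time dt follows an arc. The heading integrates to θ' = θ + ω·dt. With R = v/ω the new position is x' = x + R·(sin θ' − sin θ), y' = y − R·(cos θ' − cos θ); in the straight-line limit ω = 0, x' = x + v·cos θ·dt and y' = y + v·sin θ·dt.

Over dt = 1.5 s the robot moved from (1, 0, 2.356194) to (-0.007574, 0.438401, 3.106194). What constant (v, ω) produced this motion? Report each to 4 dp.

Δθ = 3.106194 − 2.356194 = 0.750000
ω = Δθ/dt = 0.750000/1.5 = 0.5000
R = Δx/(sin θ' − sin θ) = 1.5000
v = R·ω = 1.5000·0.5000 = 0.7500

v = 0.7500, ω = 0.5000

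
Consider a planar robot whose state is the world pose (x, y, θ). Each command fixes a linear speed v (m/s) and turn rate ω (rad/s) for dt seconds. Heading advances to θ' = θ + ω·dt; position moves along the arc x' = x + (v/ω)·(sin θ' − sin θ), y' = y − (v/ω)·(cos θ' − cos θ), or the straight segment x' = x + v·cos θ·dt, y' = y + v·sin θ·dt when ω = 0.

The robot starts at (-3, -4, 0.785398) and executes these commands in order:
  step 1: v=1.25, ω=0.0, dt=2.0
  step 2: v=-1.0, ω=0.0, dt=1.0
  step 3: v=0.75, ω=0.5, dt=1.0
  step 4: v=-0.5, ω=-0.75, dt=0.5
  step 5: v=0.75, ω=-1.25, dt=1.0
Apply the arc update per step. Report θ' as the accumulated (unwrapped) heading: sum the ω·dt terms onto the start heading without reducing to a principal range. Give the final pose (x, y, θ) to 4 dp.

(-1.0002, -2.3246, -0.3396)

step 1: θ'=0.7854 (straight) → pose (-1.2322, -2.2322, 0.7854)
step 2: θ'=0.7854 (straight) → pose (-1.9393, -2.9393, 0.7854)
step 3: θ'=1.2854 (R=1.5000) → pose (-1.5607, -2.3010, 1.2854)
step 4: θ'=0.9104 (R=0.6667) → pose (-1.6739, -2.5223, 0.9104)
step 5: θ'=-0.3396 (R=-0.6000) → pose (-1.0002, -2.3246, -0.3396)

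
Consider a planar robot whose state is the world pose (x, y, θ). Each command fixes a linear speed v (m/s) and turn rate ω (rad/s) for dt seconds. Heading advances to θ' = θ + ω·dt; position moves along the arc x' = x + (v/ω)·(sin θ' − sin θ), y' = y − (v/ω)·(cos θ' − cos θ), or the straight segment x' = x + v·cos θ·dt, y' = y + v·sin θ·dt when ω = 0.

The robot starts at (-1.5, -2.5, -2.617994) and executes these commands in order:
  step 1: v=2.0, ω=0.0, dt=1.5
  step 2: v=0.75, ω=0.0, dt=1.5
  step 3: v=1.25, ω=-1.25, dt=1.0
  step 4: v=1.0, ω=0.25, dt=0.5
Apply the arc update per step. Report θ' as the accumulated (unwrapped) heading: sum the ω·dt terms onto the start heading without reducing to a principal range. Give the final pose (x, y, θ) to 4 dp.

step 1: θ'=-2.6180 (straight) → pose (-4.0981, -4.0000, -2.6180)
step 2: θ'=-2.6180 (straight) → pose (-5.0724, -4.5625, -2.6180)
step 3: θ'=-3.8680 (R=-1.0000) → pose (-6.2365, -4.4440, -3.8680)
step 4: θ'=-3.7430 (R=4.0000) → pose (-6.6301, -4.1361, -3.7430)

(-6.6301, -4.1361, -3.7430)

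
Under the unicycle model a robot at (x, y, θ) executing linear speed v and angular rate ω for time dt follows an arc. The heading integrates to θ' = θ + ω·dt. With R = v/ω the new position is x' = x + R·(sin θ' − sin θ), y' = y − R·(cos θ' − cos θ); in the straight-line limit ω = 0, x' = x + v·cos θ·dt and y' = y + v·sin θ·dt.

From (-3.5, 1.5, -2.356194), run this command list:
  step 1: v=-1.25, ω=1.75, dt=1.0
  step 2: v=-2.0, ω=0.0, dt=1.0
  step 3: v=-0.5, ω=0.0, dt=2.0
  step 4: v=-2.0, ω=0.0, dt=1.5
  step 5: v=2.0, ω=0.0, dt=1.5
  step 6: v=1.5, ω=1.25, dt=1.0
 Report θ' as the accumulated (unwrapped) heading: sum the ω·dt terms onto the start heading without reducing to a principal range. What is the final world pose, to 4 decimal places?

step 1: θ'=-0.6062 (R=-0.7143) → pose (-3.5981, 2.5921, -0.6062)
step 2: θ'=-0.6062 (straight) → pose (-5.2418, 3.7316, -0.6062)
step 3: θ'=-0.6062 (straight) → pose (-6.0636, 4.3013, -0.6062)
step 4: θ'=-0.6062 (straight) → pose (-8.5291, 6.0106, -0.6062)
step 5: θ'=-0.6062 (straight) → pose (-6.0636, 4.3013, -0.6062)
step 6: θ'=0.6438 (R=1.2000) → pose (-4.6596, 4.3277, 0.6438)

(-4.6596, 4.3277, 0.6438)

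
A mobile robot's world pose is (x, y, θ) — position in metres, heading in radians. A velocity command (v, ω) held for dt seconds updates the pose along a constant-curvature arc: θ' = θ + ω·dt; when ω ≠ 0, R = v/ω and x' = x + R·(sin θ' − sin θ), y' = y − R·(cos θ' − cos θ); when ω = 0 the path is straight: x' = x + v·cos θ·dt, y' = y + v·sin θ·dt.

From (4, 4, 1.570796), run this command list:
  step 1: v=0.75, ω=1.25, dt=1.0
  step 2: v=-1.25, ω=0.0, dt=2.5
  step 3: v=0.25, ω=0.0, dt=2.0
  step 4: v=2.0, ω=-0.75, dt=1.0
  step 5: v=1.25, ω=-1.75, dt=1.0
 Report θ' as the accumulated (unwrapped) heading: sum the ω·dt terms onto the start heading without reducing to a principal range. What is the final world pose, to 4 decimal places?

step 1: θ'=2.8208 (R=0.6000) → pose (3.5892, 4.5694, 2.8208)
step 2: θ'=2.8208 (straight) → pose (6.5548, 3.5840, 2.8208)
step 3: θ'=2.8208 (straight) → pose (6.0803, 3.7417, 2.8208)
step 4: θ'=2.0708 (R=-2.6667) → pose (4.5809, 4.9938, 2.0708)
step 5: θ'=0.3208 (R=-0.7143) → pose (4.9825, 6.0141, 0.3208)

(4.9825, 6.0141, 0.3208)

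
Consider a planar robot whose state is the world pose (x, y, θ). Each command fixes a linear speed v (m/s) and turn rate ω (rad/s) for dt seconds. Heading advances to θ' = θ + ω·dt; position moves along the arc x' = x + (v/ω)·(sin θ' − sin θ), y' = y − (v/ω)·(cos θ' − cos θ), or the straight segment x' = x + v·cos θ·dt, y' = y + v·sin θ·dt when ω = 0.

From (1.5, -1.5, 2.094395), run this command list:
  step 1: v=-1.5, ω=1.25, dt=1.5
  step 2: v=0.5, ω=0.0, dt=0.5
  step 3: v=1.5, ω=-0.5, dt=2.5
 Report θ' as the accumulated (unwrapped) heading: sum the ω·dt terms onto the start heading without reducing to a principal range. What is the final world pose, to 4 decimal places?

(-0.1848, -2.6030, 2.7194)

step 1: θ'=3.9694 (R=-1.2000) → pose (3.4230, -1.7118, 3.9694)
step 2: θ'=3.9694 (straight) → pose (3.2538, -1.8959, 3.9694)
step 3: θ'=2.7194 (R=-3.0000) → pose (-0.1848, -2.6030, 2.7194)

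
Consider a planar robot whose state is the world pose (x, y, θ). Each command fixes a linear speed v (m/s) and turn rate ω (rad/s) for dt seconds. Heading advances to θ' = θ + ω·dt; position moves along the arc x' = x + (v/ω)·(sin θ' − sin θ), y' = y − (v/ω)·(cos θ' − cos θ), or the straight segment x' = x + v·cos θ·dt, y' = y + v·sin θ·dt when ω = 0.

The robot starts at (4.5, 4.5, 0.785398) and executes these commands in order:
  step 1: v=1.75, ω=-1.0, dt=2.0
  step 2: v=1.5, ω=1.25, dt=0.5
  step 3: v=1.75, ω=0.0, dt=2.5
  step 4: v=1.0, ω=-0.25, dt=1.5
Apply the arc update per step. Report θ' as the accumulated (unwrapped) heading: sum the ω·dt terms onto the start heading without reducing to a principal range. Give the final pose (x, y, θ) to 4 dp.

(12.5345, -0.1844, -0.9646)

step 1: θ'=-1.2146 (R=-1.7500) → pose (7.3776, 3.8728, -1.2146)
step 2: θ'=-0.5896 (R=1.2000) → pose (7.8350, 3.2939, -0.5896)
step 3: θ'=-0.5896 (straight) → pose (11.4714, 0.8612, -0.5896)
step 4: θ'=-0.9646 (R=-4.0000) → pose (12.5345, -0.1844, -0.9646)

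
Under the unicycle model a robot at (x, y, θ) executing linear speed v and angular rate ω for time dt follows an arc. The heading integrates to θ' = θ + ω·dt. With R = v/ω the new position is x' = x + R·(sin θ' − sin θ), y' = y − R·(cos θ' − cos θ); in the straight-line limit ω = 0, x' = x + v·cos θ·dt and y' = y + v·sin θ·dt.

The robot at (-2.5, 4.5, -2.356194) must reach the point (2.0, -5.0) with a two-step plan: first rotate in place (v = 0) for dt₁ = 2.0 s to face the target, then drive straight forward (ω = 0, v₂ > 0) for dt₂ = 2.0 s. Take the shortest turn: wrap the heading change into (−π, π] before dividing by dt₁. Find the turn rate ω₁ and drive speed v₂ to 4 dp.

ω₁ = 0.6139, v₂ = 5.2559

heading to target = atan2(-5−4.5, 2−-2.5) = -1.1284
Δθ = wrap(-1.1284 − -2.3562) = 1.2278; ω₁ = Δθ/dt₁ = 0.6139
distance = √((2−-2.5)² + (-5−4.5)²) = 10.5119; v₂ = distance/dt₂ = 5.2559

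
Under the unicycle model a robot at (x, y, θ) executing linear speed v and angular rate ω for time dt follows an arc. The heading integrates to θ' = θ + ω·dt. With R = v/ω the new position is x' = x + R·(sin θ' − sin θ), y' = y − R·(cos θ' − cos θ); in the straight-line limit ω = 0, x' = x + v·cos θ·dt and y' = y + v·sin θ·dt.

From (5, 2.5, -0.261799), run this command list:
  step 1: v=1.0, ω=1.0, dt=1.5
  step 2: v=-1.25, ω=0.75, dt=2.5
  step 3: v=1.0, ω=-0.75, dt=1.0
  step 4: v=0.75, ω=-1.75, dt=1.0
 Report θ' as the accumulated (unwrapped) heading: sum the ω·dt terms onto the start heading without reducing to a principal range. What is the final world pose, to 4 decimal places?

step 1: θ'=1.2382 (R=1.0000) → pose (6.2040, 3.1394, 1.2382)
step 2: θ'=3.1132 (R=-1.6667) → pose (7.7320, 0.9293, 3.1132)
step 3: θ'=2.3632 (R=-1.3333) → pose (6.8337, 1.3127, 2.3632)
step 4: θ'=0.6132 (R=-0.4286) → pose (6.8880, 1.9683, 0.6132)

(6.8880, 1.9683, 0.6132)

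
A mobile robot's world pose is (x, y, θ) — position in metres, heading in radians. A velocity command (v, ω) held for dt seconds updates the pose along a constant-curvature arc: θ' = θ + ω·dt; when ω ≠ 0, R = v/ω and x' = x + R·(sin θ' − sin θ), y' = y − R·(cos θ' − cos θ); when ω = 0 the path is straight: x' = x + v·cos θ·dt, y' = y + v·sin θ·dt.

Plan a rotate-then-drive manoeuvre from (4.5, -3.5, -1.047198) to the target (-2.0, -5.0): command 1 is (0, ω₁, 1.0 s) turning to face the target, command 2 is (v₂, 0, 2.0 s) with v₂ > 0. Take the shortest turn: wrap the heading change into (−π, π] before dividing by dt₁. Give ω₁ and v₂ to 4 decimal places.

ω₁ = -1.8676, v₂ = 3.3354

heading to target = atan2(-5−-3.5, -2−4.5) = -2.9148
Δθ = wrap(-2.9148 − -1.0472) = -1.8676; ω₁ = Δθ/dt₁ = -1.8676
distance = √((-2−4.5)² + (-5−-3.5)²) = 6.6708; v₂ = distance/dt₂ = 3.3354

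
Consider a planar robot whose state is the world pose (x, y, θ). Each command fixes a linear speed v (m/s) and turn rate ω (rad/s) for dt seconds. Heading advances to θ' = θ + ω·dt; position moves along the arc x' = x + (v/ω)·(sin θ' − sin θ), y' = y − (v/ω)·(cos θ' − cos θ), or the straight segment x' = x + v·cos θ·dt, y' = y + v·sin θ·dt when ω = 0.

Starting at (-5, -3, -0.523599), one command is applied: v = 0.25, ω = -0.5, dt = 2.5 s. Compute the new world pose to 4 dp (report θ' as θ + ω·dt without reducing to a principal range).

(-4.7602, -3.5337, -1.7736)

θ' = -0.5236 + -0.5·2.5 = -1.7736
R = v/ω = 0.25/-0.5 = -0.5000
x' = -5 + -0.5000·(sin -1.7736 − sin -0.5236) = -4.7602
y' = -3 − -0.5000·(cos -1.7736 − cos -0.5236) = -3.5337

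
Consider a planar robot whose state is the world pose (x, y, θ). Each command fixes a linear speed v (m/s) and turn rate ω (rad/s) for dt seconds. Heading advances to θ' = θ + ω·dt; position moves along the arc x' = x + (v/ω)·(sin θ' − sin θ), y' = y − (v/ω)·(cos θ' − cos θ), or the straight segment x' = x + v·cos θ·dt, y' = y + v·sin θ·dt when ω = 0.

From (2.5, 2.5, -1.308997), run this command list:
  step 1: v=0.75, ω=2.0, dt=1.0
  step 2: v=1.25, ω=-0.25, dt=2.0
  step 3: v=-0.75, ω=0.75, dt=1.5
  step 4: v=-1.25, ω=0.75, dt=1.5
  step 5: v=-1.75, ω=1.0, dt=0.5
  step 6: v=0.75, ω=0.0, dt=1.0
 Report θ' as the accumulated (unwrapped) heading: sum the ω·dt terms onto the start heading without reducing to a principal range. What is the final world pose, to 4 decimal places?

(5.1436, 0.7125, 2.9410)

step 1: θ'=0.6910 (R=0.3750) → pose (3.1012, 2.3081, 0.6910)
step 2: θ'=0.1910 (R=-5.0000) → pose (5.3385, 3.3641, 0.1910)
step 3: θ'=1.3160 (R=-1.0000) → pose (4.5607, 2.6343, 1.3160)
step 4: θ'=2.4410 (R=-1.6667) → pose (5.0991, 0.9402, 2.4410)
step 5: θ'=2.9410 (R=-1.7500) → pose (5.8786, 0.5631, 2.9410)
step 6: θ'=2.9410 (straight) → pose (5.1436, 0.7125, 2.9410)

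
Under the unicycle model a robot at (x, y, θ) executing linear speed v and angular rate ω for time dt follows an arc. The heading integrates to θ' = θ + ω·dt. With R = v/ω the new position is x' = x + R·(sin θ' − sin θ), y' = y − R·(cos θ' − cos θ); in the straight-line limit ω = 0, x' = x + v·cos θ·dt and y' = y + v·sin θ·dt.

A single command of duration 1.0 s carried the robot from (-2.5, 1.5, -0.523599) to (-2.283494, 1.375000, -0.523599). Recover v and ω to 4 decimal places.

v = 0.2500, ω = 0.0000

Δθ = -0.523599 − -0.523599 = 0.000000
ω = Δθ/dt = 0.000000/1.0 = 0.0000
ω = 0 → v = (Δx·cos θ + Δy·sin θ)/dt = 0.2500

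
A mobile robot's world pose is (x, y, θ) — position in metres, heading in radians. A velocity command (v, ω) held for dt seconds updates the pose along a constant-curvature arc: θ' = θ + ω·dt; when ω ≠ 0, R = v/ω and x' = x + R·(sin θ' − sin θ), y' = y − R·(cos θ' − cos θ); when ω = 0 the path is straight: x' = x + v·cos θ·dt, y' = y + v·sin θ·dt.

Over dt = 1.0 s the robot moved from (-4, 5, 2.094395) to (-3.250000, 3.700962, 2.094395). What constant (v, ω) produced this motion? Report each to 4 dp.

v = -1.5000, ω = 0.0000

Δθ = 2.094395 − 2.094395 = 0.000000
ω = Δθ/dt = 0.000000/1.0 = 0.0000
ω = 0 → v = (Δx·cos θ + Δy·sin θ)/dt = -1.5000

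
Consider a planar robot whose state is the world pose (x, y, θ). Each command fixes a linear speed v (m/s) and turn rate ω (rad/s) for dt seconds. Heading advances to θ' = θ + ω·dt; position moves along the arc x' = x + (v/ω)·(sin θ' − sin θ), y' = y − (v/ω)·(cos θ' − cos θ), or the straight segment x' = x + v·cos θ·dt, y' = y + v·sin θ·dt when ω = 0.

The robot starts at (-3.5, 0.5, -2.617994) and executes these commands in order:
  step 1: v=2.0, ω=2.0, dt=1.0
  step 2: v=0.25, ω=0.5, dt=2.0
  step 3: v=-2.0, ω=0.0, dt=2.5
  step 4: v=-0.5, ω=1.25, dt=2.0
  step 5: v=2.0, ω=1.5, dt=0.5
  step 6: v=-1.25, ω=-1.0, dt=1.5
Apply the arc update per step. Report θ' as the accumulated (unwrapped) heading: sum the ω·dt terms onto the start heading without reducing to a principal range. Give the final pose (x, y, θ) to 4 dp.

step 1: θ'=-0.6180 (R=1.0000) → pose (-3.5794, -1.1811, -0.6180)
step 2: θ'=0.3820 (R=0.5000) → pose (-3.1033, -1.2375, 0.3820)
step 3: θ'=0.3820 (straight) → pose (-7.7429, -3.1014, 0.3820)
step 4: θ'=2.8820 (R=-0.4000) → pose (-7.6965, -3.8592, 2.8820)
step 5: θ'=3.6320 (R=1.3333) → pose (-8.6667, -3.9717, 3.6320)
step 6: θ'=2.1320 (R=1.2500) → pose (-7.0197, -4.4091, 2.1320)

(-7.0197, -4.4091, 2.1320)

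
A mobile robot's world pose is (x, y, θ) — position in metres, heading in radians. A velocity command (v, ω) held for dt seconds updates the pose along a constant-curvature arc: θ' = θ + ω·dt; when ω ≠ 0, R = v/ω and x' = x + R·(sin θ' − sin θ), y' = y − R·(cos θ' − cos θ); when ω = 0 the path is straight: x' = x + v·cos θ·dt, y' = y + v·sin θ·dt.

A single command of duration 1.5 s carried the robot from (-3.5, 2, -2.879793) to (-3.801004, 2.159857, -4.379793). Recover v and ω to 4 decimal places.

Δθ = -4.379793 − -2.879793 = -1.500000
ω = Δθ/dt = -1.500000/1.5 = -1.0000
R = Δx/(sin θ' − sin θ) = -0.2500
v = R·ω = -0.2500·-1.0000 = 0.2500

v = 0.2500, ω = -1.0000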